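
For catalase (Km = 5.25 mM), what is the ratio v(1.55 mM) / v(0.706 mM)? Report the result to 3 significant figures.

The fractional saturations are [S]/(Km+[S]) = 0.706/5.956 = 0.1185 and 1.55/6.800 = 0.2279.
v₂/v₁ is just their ratio: 0.2279/0.1185 = 1.92.

1.92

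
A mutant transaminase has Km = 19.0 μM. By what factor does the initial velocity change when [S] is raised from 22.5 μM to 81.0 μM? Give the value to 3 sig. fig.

The fractional saturations are [S]/(Km+[S]) = 22.5/41.50 = 0.5422 and 81.0/100.0 = 0.8100.
v₂/v₁ is just their ratio: 0.8100/0.5422 = 1.49.

1.49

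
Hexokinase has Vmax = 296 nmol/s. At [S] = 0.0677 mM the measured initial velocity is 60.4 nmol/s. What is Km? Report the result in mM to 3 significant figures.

v/Vmax = 60.4/296 = 0.2041 = [S]/(Km+[S]).
So Km + [S] = [S]/0.2041 = 0.3318 mM, giving Km = 0.3318 − 0.0677 = 0.264 mM.

0.264 mM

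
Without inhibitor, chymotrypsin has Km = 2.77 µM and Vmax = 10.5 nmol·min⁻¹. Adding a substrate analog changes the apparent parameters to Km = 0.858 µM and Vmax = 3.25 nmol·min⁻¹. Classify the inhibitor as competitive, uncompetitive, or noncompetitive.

Both Km and Vmax decrease by the same factor (~3.23-fold) — characteristic of uncompetitive inhibition.

uncompetitive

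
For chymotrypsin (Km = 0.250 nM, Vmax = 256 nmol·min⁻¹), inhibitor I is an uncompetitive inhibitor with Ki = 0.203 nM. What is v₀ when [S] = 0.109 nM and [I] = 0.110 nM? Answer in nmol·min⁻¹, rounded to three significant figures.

66.7 nmol·min⁻¹

α = 1 + [I]/Ki = 1 + 0.110/0.203 = 1.542.
For an uncompetitive inhibitor, both parameters are divided by α, giving Vmax/α and Km/α: Km,app = 0.162 nM, Vmax,app = 166 nmol·min⁻¹.
v = Vmax,app·[S]/(Km,app + [S]) = 166 × 0.109/(0.162 + 0.109) = 66.7 nmol·min⁻¹.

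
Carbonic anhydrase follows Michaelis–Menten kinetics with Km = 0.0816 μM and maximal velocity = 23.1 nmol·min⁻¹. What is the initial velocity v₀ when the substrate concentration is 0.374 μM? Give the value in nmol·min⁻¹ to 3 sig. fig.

19.0 nmol·min⁻¹

[S]/(Km+[S]) = 0.374/0.4556 = 0.8209, the fractional saturation.
v = 0.8209 × Vmax = 0.8209 × 23.1 = 19.0 nmol·min⁻¹.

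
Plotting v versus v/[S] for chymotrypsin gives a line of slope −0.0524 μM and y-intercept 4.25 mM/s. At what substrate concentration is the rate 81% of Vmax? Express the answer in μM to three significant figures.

The Eadie–Hofstee slope gives Km = 0.0524 μM (slope = −Km).
v/Vmax = [S]/(Km+[S]) = 0.81 ⇒ [S] = Km·0.81/(1−0.81) = 0.0524 × 4.263 = 0.223 μM.

0.223 μM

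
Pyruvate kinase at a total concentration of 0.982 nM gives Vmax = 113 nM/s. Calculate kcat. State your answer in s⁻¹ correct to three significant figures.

115 s⁻¹

kcat = Vmax/[E]total = 113 nM/s / 0.982 nM = 115 s⁻¹.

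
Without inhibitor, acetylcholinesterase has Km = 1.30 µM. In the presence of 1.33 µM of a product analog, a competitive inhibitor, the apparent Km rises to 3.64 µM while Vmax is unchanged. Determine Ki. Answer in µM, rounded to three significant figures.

Competitive: Km,app = α·Km with α = 1 + [I]/Ki.
α = Km,app/Km = 3.64/1.30 = 2.800.
Ki = [I]/(α − 1) = 1.33/1.800 = 0.739 µM.

0.739 µM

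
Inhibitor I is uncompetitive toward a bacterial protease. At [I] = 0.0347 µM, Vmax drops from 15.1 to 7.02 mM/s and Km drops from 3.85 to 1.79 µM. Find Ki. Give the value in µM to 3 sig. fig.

Uncompetitive: Vmax,app = Vmax/α (and Km,app = Km/α) with α = 1 + [I]/Ki.
α = Vmax/Vmax,app = 15.1/7.02 = 2.151.
Ki = [I]/(α − 1) = 0.0347/1.151 = 0.0301 µM.

0.0301 µM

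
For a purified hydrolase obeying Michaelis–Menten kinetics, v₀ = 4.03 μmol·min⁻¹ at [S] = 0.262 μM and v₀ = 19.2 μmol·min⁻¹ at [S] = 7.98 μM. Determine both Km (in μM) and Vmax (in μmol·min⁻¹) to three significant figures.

In reciprocal form, 1/v = (Km/Vmax)·(1/[S]) + 1/Vmax. The two points give (1/[S], 1/v) = (3.817, 0.2481) and (0.1253, 0.05208).
Slope = (0.2481 − 0.05208)/(3.817 − 0.1253) = 0.05311; intercept = 0.2481 − 0.05311×3.817 = 0.04543.
Vmax = 1/intercept = 22.0 μmol·min⁻¹; Km = slope × Vmax = 0.05311 × 22.0 = 1.17 μM.

Km = 1.17 μM; Vmax = 22.0 μmol·min⁻¹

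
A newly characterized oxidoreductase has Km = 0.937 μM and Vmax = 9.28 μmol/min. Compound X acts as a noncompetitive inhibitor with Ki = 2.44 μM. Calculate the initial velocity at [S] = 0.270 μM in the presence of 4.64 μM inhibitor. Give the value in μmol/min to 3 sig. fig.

0.715 μmol/min

With α = 1 + [I]/Ki = 1 + 4.64/2.44 = 2.902, the noncompetitive rate law is v = (Vmax/α)·[S] / (Km + [S]).
v = (9.28/2.902)×0.270 / (0.937 + 0.270) = 0.8635/1.207 = 0.715 μmol/min.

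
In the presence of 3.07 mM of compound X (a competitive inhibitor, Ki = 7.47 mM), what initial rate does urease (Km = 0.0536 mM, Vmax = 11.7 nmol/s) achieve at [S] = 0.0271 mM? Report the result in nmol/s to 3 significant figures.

3.09 nmol/s

α = 1 + [I]/Ki = 1 + 3.07/7.47 = 1.411.
For a competitive inhibitor, Vmax is unchanged and the apparent Km becomes α·Km: Km,app = 0.0756 mM, Vmax,app = 11.7 nmol/s.
v = Vmax,app·[S]/(Km,app + [S]) = 11.7 × 0.0271/(0.0756 + 0.0271) = 3.09 nmol/s.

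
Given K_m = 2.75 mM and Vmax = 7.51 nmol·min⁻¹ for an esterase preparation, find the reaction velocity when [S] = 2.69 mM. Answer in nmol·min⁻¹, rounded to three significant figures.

3.71 nmol·min⁻¹

[S]/(Km+[S]) = 2.69/5.440 = 0.4945, the fractional saturation.
v = 0.4945 × Vmax = 0.4945 × 7.51 = 3.71 nmol·min⁻¹.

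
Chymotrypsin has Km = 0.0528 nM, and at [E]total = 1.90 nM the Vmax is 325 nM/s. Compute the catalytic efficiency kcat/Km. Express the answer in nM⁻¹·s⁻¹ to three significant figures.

3240 nM⁻¹·s⁻¹

kcat = Vmax/[E]total = 325/1.90 = 171 s⁻¹.
kcat/Km = 171/0.0528 = 3240 nM⁻¹·s⁻¹.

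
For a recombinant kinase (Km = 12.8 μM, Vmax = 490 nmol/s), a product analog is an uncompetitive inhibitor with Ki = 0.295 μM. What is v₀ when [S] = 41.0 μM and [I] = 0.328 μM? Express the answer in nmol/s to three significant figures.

202 nmol/s

With α = 1 + [I]/Ki = 1 + 0.328/0.295 = 2.112, the uncompetitive rate law is v = (Vmax/α)·[S] / (Km/α + [S]).
v = (490/2.112)×41.0 / (12.8/2.112 + 41.0) = 9513/47.06 = 202 nmol/s.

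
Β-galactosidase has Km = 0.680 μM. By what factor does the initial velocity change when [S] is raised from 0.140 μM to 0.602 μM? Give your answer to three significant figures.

The fractional saturations are [S]/(Km+[S]) = 0.140/0.8200 = 0.1707 and 0.602/1.282 = 0.4696.
v₂/v₁ is just their ratio: 0.4696/0.1707 = 2.75.

2.75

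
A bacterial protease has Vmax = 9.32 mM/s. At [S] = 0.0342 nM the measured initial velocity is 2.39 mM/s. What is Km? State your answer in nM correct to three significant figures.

0.0992 nM

From v = Vmax[S]/(Km+[S]), Km = [S](Vmax − v)/v.
Km = 0.0342 × (9.32 − 2.39) / 2.39 = 0.2370/2.39 = 0.0992 nM.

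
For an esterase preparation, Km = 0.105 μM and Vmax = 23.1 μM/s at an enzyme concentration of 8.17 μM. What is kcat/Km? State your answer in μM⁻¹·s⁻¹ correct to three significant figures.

kcat = Vmax/[E]total = 23.1/8.17 = 2.83 s⁻¹.
kcat/Km = 2.83/0.105 = 26.9 μM⁻¹·s⁻¹.

26.9 μM⁻¹·s⁻¹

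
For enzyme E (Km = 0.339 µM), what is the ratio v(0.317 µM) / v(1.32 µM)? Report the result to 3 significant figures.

The fractional saturations are [S]/(Km+[S]) = 1.32/1.659 = 0.7957 and 0.317/0.6560 = 0.4832.
v₂/v₁ is just their ratio: 0.4832/0.7957 = 0.607.

0.607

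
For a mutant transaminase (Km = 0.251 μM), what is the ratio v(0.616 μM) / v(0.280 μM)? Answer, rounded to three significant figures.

1.35

The fractional saturations are [S]/(Km+[S]) = 0.280/0.5310 = 0.5273 and 0.616/0.8670 = 0.7105.
v₂/v₁ is just their ratio: 0.7105/0.5273 = 1.35.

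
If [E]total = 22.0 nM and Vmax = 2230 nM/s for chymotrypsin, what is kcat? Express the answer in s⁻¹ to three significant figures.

101 s⁻¹

kcat = Vmax/[E]total = 2230 nM/s / 22.0 nM = 101 s⁻¹.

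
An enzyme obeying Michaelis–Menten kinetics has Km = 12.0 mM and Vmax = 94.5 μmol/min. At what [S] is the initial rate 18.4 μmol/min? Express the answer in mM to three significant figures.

2.90 mM

The required fractional saturation is v/Vmax = 18.4/94.5 = 0.1947.
Then [S]/(Km+[S]) = 0.1947 ⇒ [S] = 12.0 × 0.1947/(1 − 0.1947) = 2.90 mM.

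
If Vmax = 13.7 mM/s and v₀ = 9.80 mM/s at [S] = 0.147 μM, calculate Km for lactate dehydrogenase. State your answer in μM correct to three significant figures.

From v = Vmax[S]/(Km+[S]), Km = [S](Vmax − v)/v.
Km = 0.147 × (13.7 − 9.80) / 9.80 = 0.5733/9.80 = 0.0585 μM.

0.0585 μM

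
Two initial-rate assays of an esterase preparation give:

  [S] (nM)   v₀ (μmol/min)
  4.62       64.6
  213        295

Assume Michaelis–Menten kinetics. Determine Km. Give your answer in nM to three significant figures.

In reciprocal form, 1/v = (Km/Vmax)·(1/[S]) + 1/Vmax. The two points give (1/[S], 1/v) = (0.2165, 0.01548) and (0.004695, 0.003390).
Slope = (0.01548 − 0.003390)/(0.2165 − 0.004695) = 0.05709; intercept = 0.01548 − 0.05709×0.2165 = 0.003122.
Vmax = 1/intercept = 320 μmol/min; Km = slope × Vmax = 0.05709 × 320 = 18.3 nM.

18.3 nM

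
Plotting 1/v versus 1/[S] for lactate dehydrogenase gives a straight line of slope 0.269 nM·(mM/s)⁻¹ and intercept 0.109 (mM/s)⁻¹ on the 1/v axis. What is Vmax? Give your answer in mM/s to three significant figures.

The y-intercept of a Lineweaver–Burk plot equals 1/Vmax, so Vmax = 1/0.109 = 9.17 mM/s.

9.17 mM/s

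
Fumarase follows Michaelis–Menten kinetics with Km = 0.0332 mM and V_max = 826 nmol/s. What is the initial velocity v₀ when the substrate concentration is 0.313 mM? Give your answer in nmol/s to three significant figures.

v = Vmax·[S]/(Km + [S]) = 826 × 0.313 / (0.0332 + 0.313)
  = 258.5 / 0.3462 = 747 nmol/s.

747 nmol/s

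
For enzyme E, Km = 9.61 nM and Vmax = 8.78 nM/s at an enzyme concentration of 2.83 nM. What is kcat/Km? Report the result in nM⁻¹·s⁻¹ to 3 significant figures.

0.323 nM⁻¹·s⁻¹

kcat = Vmax/[E]total = 8.78/2.83 = 3.10 s⁻¹.
kcat/Km = 3.10/9.61 = 0.323 nM⁻¹·s⁻¹.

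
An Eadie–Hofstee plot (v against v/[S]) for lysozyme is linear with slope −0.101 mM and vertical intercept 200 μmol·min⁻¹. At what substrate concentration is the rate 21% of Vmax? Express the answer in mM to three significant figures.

The Eadie–Hofstee slope gives Km = 0.101 mM (slope = −Km).
v/Vmax = [S]/(Km+[S]) = 0.21 ⇒ [S] = Km·0.21/(1−0.21) = 0.101 × 0.2658 = 0.0268 mM.

0.0268 mM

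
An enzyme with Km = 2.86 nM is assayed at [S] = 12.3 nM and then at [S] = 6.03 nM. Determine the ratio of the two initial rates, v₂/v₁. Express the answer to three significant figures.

0.836

The fractional saturations are [S]/(Km+[S]) = 12.3/15.16 = 0.8113 and 6.03/8.890 = 0.6783.
v₂/v₁ is just their ratio: 0.6783/0.8113 = 0.836.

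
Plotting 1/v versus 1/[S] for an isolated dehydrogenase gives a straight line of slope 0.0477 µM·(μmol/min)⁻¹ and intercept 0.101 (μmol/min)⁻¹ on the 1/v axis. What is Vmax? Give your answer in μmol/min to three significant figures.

The y-intercept of a Lineweaver–Burk plot equals 1/Vmax, so Vmax = 1/0.101 = 9.90 μmol/min.

9.90 μmol/min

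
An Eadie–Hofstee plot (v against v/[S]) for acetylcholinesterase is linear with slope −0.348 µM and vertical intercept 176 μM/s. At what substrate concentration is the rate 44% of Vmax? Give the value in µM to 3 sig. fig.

The Eadie–Hofstee slope gives Km = 0.348 µM (slope = −Km).
v/Vmax = [S]/(Km+[S]) = 0.44 ⇒ [S] = Km·0.44/(1−0.44) = 0.348 × 0.7857 = 0.273 µM.

0.273 µM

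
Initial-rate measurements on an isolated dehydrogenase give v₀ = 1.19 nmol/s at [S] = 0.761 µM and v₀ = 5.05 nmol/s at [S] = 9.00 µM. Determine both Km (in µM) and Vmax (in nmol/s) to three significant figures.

Km = 3.85 µM; Vmax = 7.21 nmol/s

In reciprocal form, 1/v = (Km/Vmax)·(1/[S]) + 1/Vmax. The two points give (1/[S], 1/v) = (1.314, 0.8403) and (0.1111, 0.1980).
Slope = (0.8403 − 0.1980)/(1.314 − 0.1111) = 0.5340; intercept = 0.8403 − 0.5340×1.314 = 0.1387.
Vmax = 1/intercept = 7.21 nmol/s; Km = slope × Vmax = 0.5340 × 7.21 = 3.85 µM.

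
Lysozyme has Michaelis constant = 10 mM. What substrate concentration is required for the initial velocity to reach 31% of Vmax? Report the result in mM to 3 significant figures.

v/Vmax = [S]/(Km+[S]) = 0.31, so [S] = Km·0.31/(1 − 0.31) = 10 × 0.4493.
[S] = 4.49 mM.

4.49 mM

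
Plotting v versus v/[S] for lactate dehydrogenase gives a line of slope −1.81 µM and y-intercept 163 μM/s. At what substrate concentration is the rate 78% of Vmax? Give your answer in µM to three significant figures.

6.42 µM

The Eadie–Hofstee slope gives Km = 1.81 µM (slope = −Km).
v/Vmax = [S]/(Km+[S]) = 0.78 ⇒ [S] = Km·0.78/(1−0.78) = 1.81 × 3.545 = 6.42 µM.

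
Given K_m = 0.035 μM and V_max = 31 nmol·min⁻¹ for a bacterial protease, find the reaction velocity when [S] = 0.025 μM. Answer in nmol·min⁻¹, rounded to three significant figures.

12.9 nmol·min⁻¹

[S]/(Km+[S]) = 0.025/0.06000 = 0.4167, the fractional saturation.
v = 0.4167 × Vmax = 0.4167 × 31 = 12.9 nmol·min⁻¹.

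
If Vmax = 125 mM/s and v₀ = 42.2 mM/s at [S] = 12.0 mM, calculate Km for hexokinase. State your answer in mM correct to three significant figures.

23.5 mM

v/Vmax = 42.2/125 = 0.3376 = [S]/(Km+[S]).
So Km + [S] = [S]/0.3376 = 35.55 mM, giving Km = 35.55 − 12.0 = 23.5 mM.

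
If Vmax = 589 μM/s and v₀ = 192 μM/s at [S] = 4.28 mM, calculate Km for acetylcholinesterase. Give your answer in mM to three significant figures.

From v = Vmax[S]/(Km+[S]), Km = [S](Vmax − v)/v.
Km = 4.28 × (589 − 192) / 192 = 1699/192 = 8.85 mM.

8.85 mM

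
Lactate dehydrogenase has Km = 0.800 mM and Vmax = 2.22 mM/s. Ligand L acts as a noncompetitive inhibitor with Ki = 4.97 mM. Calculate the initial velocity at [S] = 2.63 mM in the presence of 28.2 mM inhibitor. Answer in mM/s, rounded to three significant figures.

With α = 1 + [I]/Ki = 1 + 28.2/4.97 = 6.674, the noncompetitive rate law is v = (Vmax/α)·[S] / (Km + [S]).
v = (2.22/6.674)×2.63 / (0.800 + 2.63) = 0.8748/3.430 = 0.255 mM/s.

0.255 mM/s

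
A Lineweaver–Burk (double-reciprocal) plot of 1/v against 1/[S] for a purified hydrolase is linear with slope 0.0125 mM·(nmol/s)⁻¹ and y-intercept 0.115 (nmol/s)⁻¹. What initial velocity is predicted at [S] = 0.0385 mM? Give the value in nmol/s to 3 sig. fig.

The y-intercept is 1/Vmax, so Vmax = 1/0.115 = 8.70 nmol/s.
The slope is Km/Vmax, so Km = 0.0125 × 8.70 = 0.109 mM.
Then v = 8.70 × 0.0385/(0.109 + 0.0385) = 2.27 nmol/s.

2.27 nmol/s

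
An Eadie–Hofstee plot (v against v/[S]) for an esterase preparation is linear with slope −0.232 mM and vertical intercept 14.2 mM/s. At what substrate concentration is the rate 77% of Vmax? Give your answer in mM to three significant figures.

0.777 mM

The Eadie–Hofstee slope gives Km = 0.232 mM (slope = −Km).
v/Vmax = [S]/(Km+[S]) = 0.77 ⇒ [S] = Km·0.77/(1−0.77) = 0.232 × 3.348 = 0.777 mM.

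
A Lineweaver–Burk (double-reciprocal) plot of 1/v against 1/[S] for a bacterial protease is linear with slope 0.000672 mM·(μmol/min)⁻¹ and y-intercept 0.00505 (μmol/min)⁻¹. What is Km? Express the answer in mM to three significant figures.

0.133 mM

y-intercept = 1/Vmax ⇒ Vmax = 198 μmol/min; slope = Km/Vmax ⇒ Km = slope × Vmax.
Km = 0.000672 × 198 = 0.133 mM.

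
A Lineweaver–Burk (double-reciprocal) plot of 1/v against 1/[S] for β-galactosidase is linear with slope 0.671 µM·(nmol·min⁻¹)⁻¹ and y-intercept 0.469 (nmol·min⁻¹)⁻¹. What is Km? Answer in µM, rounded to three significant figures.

y-intercept = 1/Vmax ⇒ Vmax = 2.13 nmol·min⁻¹; slope = Km/Vmax ⇒ Km = slope × Vmax.
Km = 0.671 × 2.13 = 1.43 µM.

1.43 µM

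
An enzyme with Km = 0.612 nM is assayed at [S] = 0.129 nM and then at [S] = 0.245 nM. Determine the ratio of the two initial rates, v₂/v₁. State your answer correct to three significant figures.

Since Vmax cancels, v₂/v₁ = [S]₂(Km+[S]₁) / [S]₁(Km+[S]₂).
= 0.245×(0.612+0.129) / (0.129×(0.612+0.245)) = 0.1815/0.1106 = 1.64.

1.64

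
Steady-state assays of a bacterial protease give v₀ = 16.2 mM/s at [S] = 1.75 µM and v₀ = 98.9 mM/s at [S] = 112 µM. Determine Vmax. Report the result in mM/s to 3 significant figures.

From v = Vmax[S]/(Km+[S]), each point gives Vmax = v(Km+[S])/[S].
Equating: 16.2(Km+1.75)/1.75 = 98.9(Km+112)/112.
9.257·Km + 16.2 = 0.8830·Km + 98.9, so (9.257 − 0.8830)·Km = 98.9 − 16.2.
Km = 82.70/8.374 = 9.88 µM; then Vmax = 16.2(9.88+1.75)/1.75 = 108 mM/s.

108 mM/s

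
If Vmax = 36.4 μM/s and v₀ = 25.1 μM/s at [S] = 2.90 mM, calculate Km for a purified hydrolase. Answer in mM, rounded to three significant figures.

v/Vmax = 25.1/36.4 = 0.6896 = [S]/(Km+[S]).
So Km + [S] = [S]/0.6896 = 4.206 mM, giving Km = 4.206 − 2.90 = 1.31 mM.

1.31 mM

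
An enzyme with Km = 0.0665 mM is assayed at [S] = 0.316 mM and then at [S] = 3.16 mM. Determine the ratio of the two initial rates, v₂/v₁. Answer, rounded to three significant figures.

1.19

The fractional saturations are [S]/(Km+[S]) = 0.316/0.3825 = 0.8261 and 3.16/3.226 = 0.9794.
v₂/v₁ is just their ratio: 0.9794/0.8261 = 1.19.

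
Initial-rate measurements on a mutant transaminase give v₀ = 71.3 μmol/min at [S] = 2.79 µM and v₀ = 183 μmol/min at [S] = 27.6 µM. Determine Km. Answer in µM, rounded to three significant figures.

From v = Vmax[S]/(Km+[S]), each point gives Vmax = v(Km+[S])/[S].
Equating: 71.3(Km+2.79)/2.79 = 183(Km+27.6)/27.6.
25.56·Km + 71.3 = 6.630·Km + 183, so (25.56 − 6.630)·Km = 183 − 71.3.
Km = 111.7/18.93 = 5.90 µM; then Vmax = 71.3(5.90+2.79)/2.79 = 222 μmol/min.

5.90 µM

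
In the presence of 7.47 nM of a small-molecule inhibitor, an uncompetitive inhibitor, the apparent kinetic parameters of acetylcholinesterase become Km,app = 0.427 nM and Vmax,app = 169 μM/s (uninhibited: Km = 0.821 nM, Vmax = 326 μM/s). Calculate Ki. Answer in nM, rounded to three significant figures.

8.04 nM

Uncompetitive: Vmax,app = Vmax/α (and Km,app = Km/α) with α = 1 + [I]/Ki.
α = Vmax/Vmax,app = 326/169 = 1.929.
Since α = 1 + [I]/Ki, [I]/Ki = 1.929 − 1 = 0.9290 and Ki = 7.47/0.9290 = 8.04 nM.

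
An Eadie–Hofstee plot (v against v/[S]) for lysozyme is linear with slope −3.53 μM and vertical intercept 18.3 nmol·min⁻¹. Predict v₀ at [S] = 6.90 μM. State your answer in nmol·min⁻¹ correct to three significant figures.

In the Eadie–Hofstee form v = Vmax − Km·(v/[S]), the slope is −Km and the intercept is Vmax, so Km = 3.53 μM and Vmax = 18.3 nmol·min⁻¹.
v = 18.3 × 6.90/(3.53 + 6.90) = 12.1 nmol·min⁻¹.

12.1 nmol·min⁻¹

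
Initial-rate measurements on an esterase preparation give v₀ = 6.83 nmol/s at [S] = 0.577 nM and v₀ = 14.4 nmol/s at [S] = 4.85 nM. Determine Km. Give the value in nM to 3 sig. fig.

In reciprocal form, 1/v = (Km/Vmax)·(1/[S]) + 1/Vmax. The two points give (1/[S], 1/v) = (1.733, 0.1464) and (0.2062, 0.06944).
Slope = (0.1464 − 0.06944)/(1.733 − 0.2062) = 0.05041; intercept = 0.1464 − 0.05041×1.733 = 0.05905.
Vmax = 1/intercept = 16.9 nmol/s; Km = slope × Vmax = 0.05041 × 16.9 = 0.854 nM.

0.854 nM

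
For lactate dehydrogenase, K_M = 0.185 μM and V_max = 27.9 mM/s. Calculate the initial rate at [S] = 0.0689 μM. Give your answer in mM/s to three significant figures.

[S]/(Km+[S]) = 0.0689/0.2539 = 0.2714, the fractional saturation.
v = 0.2714 × Vmax = 0.2714 × 27.9 = 7.57 mM/s.

7.57 mM/s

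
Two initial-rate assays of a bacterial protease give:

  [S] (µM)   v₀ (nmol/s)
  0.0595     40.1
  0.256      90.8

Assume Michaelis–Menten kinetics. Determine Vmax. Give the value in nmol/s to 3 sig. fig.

From v = Vmax[S]/(Km+[S]), each point gives Vmax = v(Km+[S])/[S].
Equating: 40.1(Km+0.0595)/0.0595 = 90.8(Km+0.256)/0.256.
673.9·Km + 40.1 = 354.7·Km + 90.8, so (673.9 − 354.7)·Km = 90.8 − 40.1.
Km = 50.70/319.3 = 0.159 µM; then Vmax = 40.1(0.159+0.0595)/0.0595 = 147 nmol/s.

147 nmol/s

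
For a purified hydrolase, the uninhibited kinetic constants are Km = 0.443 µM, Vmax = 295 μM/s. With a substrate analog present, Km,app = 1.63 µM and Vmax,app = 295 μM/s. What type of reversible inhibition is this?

competitive

Km increases (0.443 → 1.63 µM) while Vmax is unchanged — the hallmark of competitive inhibition.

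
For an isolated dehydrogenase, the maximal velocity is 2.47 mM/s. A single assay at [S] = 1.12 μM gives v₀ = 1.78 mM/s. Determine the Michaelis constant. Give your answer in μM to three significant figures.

0.434 μM

From v = Vmax[S]/(Km+[S]), Km = [S](Vmax − v)/v.
Km = 1.12 × (2.47 − 1.78) / 1.78 = 0.7728/1.78 = 0.434 μM.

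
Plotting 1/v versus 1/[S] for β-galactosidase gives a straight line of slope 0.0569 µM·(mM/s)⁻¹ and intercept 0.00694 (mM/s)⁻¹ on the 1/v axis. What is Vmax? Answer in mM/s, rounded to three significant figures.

144 mM/s

The y-intercept of a Lineweaver–Burk plot equals 1/Vmax, so Vmax = 1/0.00694 = 144 mM/s.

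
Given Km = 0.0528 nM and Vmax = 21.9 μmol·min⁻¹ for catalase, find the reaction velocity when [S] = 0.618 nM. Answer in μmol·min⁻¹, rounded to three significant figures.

v = Vmax·[S]/(Km + [S]) = 21.9 × 0.618 / (0.0528 + 0.618)
  = 13.53 / 0.6708 = 20.2 μmol·min⁻¹.

20.2 μmol·min⁻¹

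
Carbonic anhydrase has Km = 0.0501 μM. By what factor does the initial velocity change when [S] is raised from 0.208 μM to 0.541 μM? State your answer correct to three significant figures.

1.14

The fractional saturations are [S]/(Km+[S]) = 0.208/0.2581 = 0.8059 and 0.541/0.5911 = 0.9152.
v₂/v₁ is just their ratio: 0.9152/0.8059 = 1.14.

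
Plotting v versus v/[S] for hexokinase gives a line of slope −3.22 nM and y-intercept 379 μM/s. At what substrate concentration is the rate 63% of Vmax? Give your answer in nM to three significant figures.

The Eadie–Hofstee slope gives Km = 3.22 nM (slope = −Km).
v/Vmax = [S]/(Km+[S]) = 0.63 ⇒ [S] = Km·0.63/(1−0.63) = 3.22 × 1.703 = 5.48 nM.

5.48 nM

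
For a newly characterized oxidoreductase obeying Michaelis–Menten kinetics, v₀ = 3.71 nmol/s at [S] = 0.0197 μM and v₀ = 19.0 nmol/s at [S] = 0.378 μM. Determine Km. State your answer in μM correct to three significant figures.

0.111 μM

From v = Vmax[S]/(Km+[S]), each point gives Vmax = v(Km+[S])/[S].
Equating: 3.71(Km+0.0197)/0.0197 = 19.0(Km+0.378)/0.378.
188.3·Km + 3.71 = 50.26·Km + 19.0, so (188.3 − 50.26)·Km = 19.0 − 3.71.
Km = 15.29/138.1 = 0.111 μM; then Vmax = 3.71(0.111+0.0197)/0.0197 = 24.6 nmol/s.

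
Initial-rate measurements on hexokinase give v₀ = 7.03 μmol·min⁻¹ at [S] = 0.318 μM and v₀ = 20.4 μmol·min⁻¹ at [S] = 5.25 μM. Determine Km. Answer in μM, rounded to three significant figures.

0.734 μM

From v = Vmax[S]/(Km+[S]), each point gives Vmax = v(Km+[S])/[S].
Equating: 7.03(Km+0.318)/0.318 = 20.4(Km+5.25)/5.25.
22.11·Km + 7.03 = 3.886·Km + 20.4, so (22.11 − 3.886)·Km = 20.4 − 7.03.
Km = 13.37/18.22 = 0.734 μM; then Vmax = 7.03(0.734+0.318)/0.318 = 23.3 μmol·min⁻¹.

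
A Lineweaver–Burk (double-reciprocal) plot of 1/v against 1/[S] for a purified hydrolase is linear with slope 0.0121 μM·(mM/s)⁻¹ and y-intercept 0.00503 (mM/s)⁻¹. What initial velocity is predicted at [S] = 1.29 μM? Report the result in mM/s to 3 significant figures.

The y-intercept is 1/Vmax, so Vmax = 1/0.00503 = 199 mM/s.
The slope is Km/Vmax, so Km = 0.0121 × 199 = 2.41 μM.
Then v = 199 × 1.29/(2.41 + 1.29) = 69.4 mM/s.

69.4 mM/s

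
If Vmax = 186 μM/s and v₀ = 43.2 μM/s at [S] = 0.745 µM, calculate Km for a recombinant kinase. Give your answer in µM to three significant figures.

2.46 µM

v/Vmax = 43.2/186 = 0.2323 = [S]/(Km+[S]).
So Km + [S] = [S]/0.2323 = 3.208 µM, giving Km = 3.208 − 0.745 = 2.46 µM.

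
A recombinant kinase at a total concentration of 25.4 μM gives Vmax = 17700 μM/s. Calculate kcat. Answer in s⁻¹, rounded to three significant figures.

kcat = Vmax/[E]total = 17700 μM/s / 25.4 μM = 697 s⁻¹.

697 s⁻¹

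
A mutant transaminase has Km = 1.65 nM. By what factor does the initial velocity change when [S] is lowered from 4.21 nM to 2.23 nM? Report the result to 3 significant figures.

0.800

The fractional saturations are [S]/(Km+[S]) = 4.21/5.860 = 0.7184 and 2.23/3.880 = 0.5747.
v₂/v₁ is just their ratio: 0.5747/0.7184 = 0.800.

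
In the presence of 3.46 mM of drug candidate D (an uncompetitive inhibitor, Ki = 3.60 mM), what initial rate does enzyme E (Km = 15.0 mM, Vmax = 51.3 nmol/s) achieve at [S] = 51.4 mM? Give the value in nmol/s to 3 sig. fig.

α = 1 + [I]/Ki = 1 + 3.46/3.60 = 1.961.
For an uncompetitive inhibitor, both parameters are divided by α, giving Vmax/α and Km/α: Km,app = 7.65 mM, Vmax,app = 26.2 nmol/s.
v = Vmax,app·[S]/(Km,app + [S]) = 26.2 × 51.4/(7.65 + 51.4) = 22.8 nmol/s.

22.8 nmol/s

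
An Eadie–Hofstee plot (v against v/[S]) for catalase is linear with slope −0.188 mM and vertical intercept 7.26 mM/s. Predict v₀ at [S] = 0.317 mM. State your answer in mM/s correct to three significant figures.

4.56 mM/s

In the Eadie–Hofstee form v = Vmax − Km·(v/[S]), the slope is −Km and the intercept is Vmax, so Km = 0.188 mM and Vmax = 7.26 mM/s.
v = 7.26 × 0.317/(0.188 + 0.317) = 4.56 mM/s.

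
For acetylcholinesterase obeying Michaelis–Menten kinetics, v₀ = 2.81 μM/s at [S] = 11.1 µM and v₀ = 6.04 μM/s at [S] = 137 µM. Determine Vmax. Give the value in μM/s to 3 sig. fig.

From v = Vmax[S]/(Km+[S]), each point gives Vmax = v(Km+[S])/[S].
Equating: 2.81(Km+11.1)/11.1 = 6.04(Km+137)/137.
0.2532·Km + 2.81 = 0.04409·Km + 6.04, so (0.2532 − 0.04409)·Km = 6.04 − 2.81.
Km = 3.230/0.2091 = 15.4 µM; then Vmax = 2.81(15.4+11.1)/11.1 = 6.72 μM/s.

6.72 μM/s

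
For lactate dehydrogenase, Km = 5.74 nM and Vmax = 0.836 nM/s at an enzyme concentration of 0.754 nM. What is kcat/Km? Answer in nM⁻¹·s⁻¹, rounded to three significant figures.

0.193 nM⁻¹·s⁻¹

kcat = Vmax/[E]total = 0.836/0.754 = 1.11 s⁻¹.
kcat/Km = 1.11/5.74 = 0.193 nM⁻¹·s⁻¹.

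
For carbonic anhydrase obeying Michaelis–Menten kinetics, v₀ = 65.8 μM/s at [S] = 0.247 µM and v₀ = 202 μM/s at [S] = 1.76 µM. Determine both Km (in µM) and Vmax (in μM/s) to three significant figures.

Km = 0.898 µM; Vmax = 305 μM/s

In reciprocal form, 1/v = (Km/Vmax)·(1/[S]) + 1/Vmax. The two points give (1/[S], 1/v) = (4.049, 0.01520) and (0.5682, 0.004950).
Slope = (0.01520 − 0.004950)/(4.049 − 0.5682) = 0.002944; intercept = 0.01520 − 0.002944×4.049 = 0.003278.
Vmax = 1/intercept = 305 μM/s; Km = slope × Vmax = 0.002944 × 305 = 0.898 µM.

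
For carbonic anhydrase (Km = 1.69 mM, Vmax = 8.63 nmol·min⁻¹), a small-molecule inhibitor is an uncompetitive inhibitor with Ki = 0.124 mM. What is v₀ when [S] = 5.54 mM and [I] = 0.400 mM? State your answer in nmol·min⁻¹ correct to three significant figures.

1.90 nmol·min⁻¹

With α = 1 + [I]/Ki = 1 + 0.400/0.124 = 4.226, the uncompetitive rate law is v = (Vmax/α)·[S] / (Km/α + [S]).
v = (8.63/4.226)×5.54 / (1.69/4.226 + 5.54) = 11.31/5.940 = 1.90 nmol·min⁻¹.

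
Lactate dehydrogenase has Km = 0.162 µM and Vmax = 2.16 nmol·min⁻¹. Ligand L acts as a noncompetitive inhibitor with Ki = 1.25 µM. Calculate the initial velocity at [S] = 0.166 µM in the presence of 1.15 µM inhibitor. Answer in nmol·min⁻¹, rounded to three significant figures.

α = 1 + [I]/Ki = 1 + 1.15/1.25 = 1.920.
For a noncompetitive inhibitor, Vmax is reduced to Vmax/α while Km is unchanged: Km,app = 0.162 µM, Vmax,app = 1.13 nmol·min⁻¹.
v = Vmax,app·[S]/(Km,app + [S]) = 1.13 × 0.166/(0.162 + 0.166) = 0.569 nmol·min⁻¹.

0.569 nmol·min⁻¹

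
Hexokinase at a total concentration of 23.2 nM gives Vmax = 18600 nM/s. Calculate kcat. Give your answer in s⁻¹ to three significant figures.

802 s⁻¹

kcat = Vmax/[E]total = 18600 nM/s / 23.2 nM = 802 s⁻¹.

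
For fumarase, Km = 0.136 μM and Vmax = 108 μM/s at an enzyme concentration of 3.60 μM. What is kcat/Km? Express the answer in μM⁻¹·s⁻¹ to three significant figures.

kcat = Vmax/[E]total = 108/3.60 = 30.0 s⁻¹.
kcat/Km = 30.0/0.136 = 221 μM⁻¹·s⁻¹.

221 μM⁻¹·s⁻¹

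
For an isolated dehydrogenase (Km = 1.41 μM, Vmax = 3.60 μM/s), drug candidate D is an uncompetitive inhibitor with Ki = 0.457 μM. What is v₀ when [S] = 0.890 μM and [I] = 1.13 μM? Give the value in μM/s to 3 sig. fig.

0.712 μM/s

α = 1 + [I]/Ki = 1 + 1.13/0.457 = 3.473.
For an uncompetitive inhibitor, both parameters are divided by α, giving Vmax/α and Km/α: Km,app = 0.406 μM, Vmax,app = 1.04 μM/s.
v = Vmax,app·[S]/(Km,app + [S]) = 1.04 × 0.890/(0.406 + 0.890) = 0.712 μM/s.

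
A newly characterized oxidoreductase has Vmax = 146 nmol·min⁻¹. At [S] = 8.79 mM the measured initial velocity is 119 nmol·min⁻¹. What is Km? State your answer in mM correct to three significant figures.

v/Vmax = 119/146 = 0.8151 = [S]/(Km+[S]).
So Km + [S] = [S]/0.8151 = 10.78 mM, giving Km = 10.78 − 8.79 = 1.99 mM.

1.99 mM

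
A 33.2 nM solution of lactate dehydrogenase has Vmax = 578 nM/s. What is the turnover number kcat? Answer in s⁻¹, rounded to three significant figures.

17.4 s⁻¹

kcat = Vmax/[E]total = 578 nM/s / 33.2 nM = 17.4 s⁻¹.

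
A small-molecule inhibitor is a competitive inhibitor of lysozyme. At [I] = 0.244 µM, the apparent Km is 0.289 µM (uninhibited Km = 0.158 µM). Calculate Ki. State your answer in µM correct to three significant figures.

Competitive: Km,app = α·Km with α = 1 + [I]/Ki.
α = Km,app/Km = 0.289/0.158 = 1.829.
Since α = 1 + [I]/Ki, [I]/Ki = 1.829 − 1 = 0.8291 and Ki = 0.244/0.8291 = 0.294 µM.

0.294 µM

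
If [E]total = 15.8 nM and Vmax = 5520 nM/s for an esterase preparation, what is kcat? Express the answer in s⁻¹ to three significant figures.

kcat = Vmax/[E]total = 5520 nM/s / 15.8 nM = 349 s⁻¹.

349 s⁻¹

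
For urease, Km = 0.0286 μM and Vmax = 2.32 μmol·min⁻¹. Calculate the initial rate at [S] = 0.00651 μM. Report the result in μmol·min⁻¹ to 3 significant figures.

0.430 μmol·min⁻¹

[S]/(Km+[S]) = 0.00651/0.03511 = 0.1854, the fractional saturation.
v = 0.1854 × Vmax = 0.1854 × 2.32 = 0.430 μmol·min⁻¹.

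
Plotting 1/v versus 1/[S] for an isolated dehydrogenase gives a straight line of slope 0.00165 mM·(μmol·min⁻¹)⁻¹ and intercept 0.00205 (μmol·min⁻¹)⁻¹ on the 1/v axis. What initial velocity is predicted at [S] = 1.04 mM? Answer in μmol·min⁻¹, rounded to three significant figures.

The y-intercept is 1/Vmax, so Vmax = 1/0.00205 = 488 μmol·min⁻¹.
The slope is Km/Vmax, so Km = 0.00165 × 488 = 0.805 mM.
Then v = 488 × 1.04/(0.805 + 1.04) = 275 μmol·min⁻¹.

275 μmol·min⁻¹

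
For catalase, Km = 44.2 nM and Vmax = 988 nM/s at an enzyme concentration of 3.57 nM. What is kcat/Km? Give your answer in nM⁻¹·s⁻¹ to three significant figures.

6.26 nM⁻¹·s⁻¹

kcat = Vmax/[E]total = 988/3.57 = 277 s⁻¹.
kcat/Km = 277/44.2 = 6.26 nM⁻¹·s⁻¹.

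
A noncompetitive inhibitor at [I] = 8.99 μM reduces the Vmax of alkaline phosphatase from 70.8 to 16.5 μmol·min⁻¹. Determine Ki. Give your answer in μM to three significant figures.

2.73 μM

Noncompetitive: Vmax,app = Vmax/α with α = 1 + [I]/Ki.
α = Vmax/Vmax,app = 70.8/16.5 = 4.291.
Since α = 1 + [I]/Ki, [I]/Ki = 4.291 − 1 = 3.291 and Ki = 8.99/3.291 = 2.73 μM.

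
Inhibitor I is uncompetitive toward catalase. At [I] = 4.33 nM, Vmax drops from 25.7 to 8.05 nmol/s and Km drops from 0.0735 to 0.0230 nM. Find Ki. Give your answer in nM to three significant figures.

Uncompetitive: Vmax,app = Vmax/α (and Km,app = Km/α) with α = 1 + [I]/Ki.
α = Vmax/Vmax,app = 25.7/8.05 = 3.193.
Ki = [I]/(α − 1) = 4.33/2.193 = 1.97 nM.

1.97 nM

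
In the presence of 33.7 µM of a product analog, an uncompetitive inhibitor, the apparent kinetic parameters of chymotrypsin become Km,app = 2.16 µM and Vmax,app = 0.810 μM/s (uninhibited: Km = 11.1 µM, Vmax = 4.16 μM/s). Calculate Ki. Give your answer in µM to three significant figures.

Uncompetitive: Vmax,app = Vmax/α (and Km,app = Km/α) with α = 1 + [I]/Ki.
α = Vmax/Vmax,app = 4.16/0.810 = 5.136.
Ki = [I]/(α − 1) = 33.7/4.136 = 8.15 µM.

8.15 µM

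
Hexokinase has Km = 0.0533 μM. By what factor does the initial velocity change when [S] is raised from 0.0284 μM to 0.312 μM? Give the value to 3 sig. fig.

Since Vmax cancels, v₂/v₁ = [S]₂(Km+[S]₁) / [S]₁(Km+[S]₂).
= 0.312×(0.0533+0.0284) / (0.0284×(0.0533+0.312)) = 0.02549/0.01037 = 2.46.

2.46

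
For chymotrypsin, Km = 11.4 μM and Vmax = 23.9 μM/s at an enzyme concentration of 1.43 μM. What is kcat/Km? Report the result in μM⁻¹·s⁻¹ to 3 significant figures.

1.47 μM⁻¹·s⁻¹

kcat = Vmax/[E]total = 23.9/1.43 = 16.7 s⁻¹.
kcat/Km = 16.7/11.4 = 1.47 μM⁻¹·s⁻¹.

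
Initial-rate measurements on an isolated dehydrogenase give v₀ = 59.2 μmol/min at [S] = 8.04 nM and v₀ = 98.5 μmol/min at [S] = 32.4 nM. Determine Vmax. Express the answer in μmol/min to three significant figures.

From v = Vmax[S]/(Km+[S]), each point gives Vmax = v(Km+[S])/[S].
Equating: 59.2(Km+8.04)/8.04 = 98.5(Km+32.4)/32.4.
7.363·Km + 59.2 = 3.040·Km + 98.5, so (7.363 − 3.040)·Km = 98.5 − 59.2.
Km = 39.30/4.323 = 9.09 nM; then Vmax = 59.2(9.09+8.04)/8.04 = 126 μmol/min.

126 μmol/min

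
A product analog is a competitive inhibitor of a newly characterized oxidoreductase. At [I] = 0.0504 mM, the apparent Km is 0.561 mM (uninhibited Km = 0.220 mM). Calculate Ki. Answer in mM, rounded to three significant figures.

0.0325 mM

Competitive: Km,app = α·Km with α = 1 + [I]/Ki.
α = Km,app/Km = 0.561/0.220 = 2.550.
Since α = 1 + [I]/Ki, [I]/Ki = 2.550 − 1 = 1.550 and Ki = 0.0504/1.550 = 0.0325 mM.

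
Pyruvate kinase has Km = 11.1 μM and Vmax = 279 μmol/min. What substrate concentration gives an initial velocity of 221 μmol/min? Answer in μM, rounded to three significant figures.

42.3 μM

The required fractional saturation is v/Vmax = 221/279 = 0.7921.
Then [S]/(Km+[S]) = 0.7921 ⇒ [S] = 11.1 × 0.7921/(1 − 0.7921) = 42.3 μM.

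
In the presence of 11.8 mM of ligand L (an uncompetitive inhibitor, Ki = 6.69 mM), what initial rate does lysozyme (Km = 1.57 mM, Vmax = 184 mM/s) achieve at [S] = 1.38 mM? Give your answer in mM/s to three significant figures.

α = 1 + [I]/Ki = 1 + 11.8/6.69 = 2.764.
For an uncompetitive inhibitor, both parameters are divided by α, giving Vmax/α and Km/α: Km,app = 0.568 mM, Vmax,app = 66.6 mM/s.
v = Vmax,app·[S]/(Km,app + [S]) = 66.6 × 1.38/(0.568 + 1.38) = 47.2 mM/s.

47.2 mM/s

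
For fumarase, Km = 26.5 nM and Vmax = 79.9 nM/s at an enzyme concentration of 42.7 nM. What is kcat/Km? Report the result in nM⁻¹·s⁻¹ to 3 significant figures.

kcat = Vmax/[E]total = 79.9/42.7 = 1.87 s⁻¹.
kcat/Km = 1.87/26.5 = 0.0706 nM⁻¹·s⁻¹.

0.0706 nM⁻¹·s⁻¹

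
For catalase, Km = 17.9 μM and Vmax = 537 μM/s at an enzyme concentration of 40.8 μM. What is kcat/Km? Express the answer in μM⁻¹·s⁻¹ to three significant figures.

kcat = Vmax/[E]total = 537/40.8 = 13.2 s⁻¹.
kcat/Km = 13.2/17.9 = 0.735 μM⁻¹·s⁻¹.

0.735 μM⁻¹·s⁻¹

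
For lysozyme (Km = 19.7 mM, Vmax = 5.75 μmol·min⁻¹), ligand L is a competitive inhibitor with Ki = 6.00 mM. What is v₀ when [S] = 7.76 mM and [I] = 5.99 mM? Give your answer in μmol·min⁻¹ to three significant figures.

With α = 1 + [I]/Ki = 1 + 5.99/6.00 = 1.998, the competitive rate law is v = Vmax[S] / (αKm + [S]).
v = 5.75×7.76 / (1.998×19.7 + 7.76) = 44.62/47.13 = 0.947 μmol·min⁻¹.

0.947 μmol·min⁻¹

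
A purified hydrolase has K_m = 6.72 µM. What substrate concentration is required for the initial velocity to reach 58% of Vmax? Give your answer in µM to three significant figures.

v/Vmax = [S]/(Km+[S]) = 0.58, so [S] = Km·0.58/(1 − 0.58) = 6.72 × 1.381.
[S] = 9.28 µM.

9.28 µM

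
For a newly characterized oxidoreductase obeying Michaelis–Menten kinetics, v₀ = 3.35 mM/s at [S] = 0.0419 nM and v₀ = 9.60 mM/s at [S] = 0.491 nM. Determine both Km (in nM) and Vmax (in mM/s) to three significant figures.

Km = 0.103 nM; Vmax = 11.6 mM/s

From v = Vmax[S]/(Km+[S]), each point gives Vmax = v(Km+[S])/[S].
Equating: 3.35(Km+0.0419)/0.0419 = 9.60(Km+0.491)/0.491.
79.95·Km + 3.35 = 19.55·Km + 9.60, so (79.95 − 19.55)·Km = 9.60 − 3.35.
Km = 6.250/60.40 = 0.103 nM; then Vmax = 3.35(0.103+0.0419)/0.0419 = 11.6 mM/s.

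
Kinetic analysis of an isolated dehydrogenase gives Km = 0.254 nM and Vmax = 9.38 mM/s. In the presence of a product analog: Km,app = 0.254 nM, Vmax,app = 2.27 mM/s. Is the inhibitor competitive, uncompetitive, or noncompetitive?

Vmax decreases (9.38 → 2.27 mM/s) while Km is unchanged — pure noncompetitive inhibition.

noncompetitive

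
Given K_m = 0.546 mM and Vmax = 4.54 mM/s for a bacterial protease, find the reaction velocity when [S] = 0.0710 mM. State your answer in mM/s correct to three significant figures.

0.522 mM/s

v = Vmax·[S]/(Km + [S]) = 4.54 × 0.0710 / (0.546 + 0.0710)
  = 0.3223 / 0.6170 = 0.522 mM/s.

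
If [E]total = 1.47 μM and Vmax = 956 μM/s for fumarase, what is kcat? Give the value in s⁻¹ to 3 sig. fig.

kcat = Vmax/[E]total = 956 μM/s / 1.47 μM = 650 s⁻¹.

650 s⁻¹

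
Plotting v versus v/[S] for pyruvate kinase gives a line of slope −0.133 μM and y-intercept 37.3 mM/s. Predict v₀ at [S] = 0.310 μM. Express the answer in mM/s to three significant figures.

In the Eadie–Hofstee form v = Vmax − Km·(v/[S]), the slope is −Km and the intercept is Vmax, so Km = 0.133 μM and Vmax = 37.3 mM/s.
v = 37.3 × 0.310/(0.133 + 0.310) = 26.1 mM/s.

26.1 mM/s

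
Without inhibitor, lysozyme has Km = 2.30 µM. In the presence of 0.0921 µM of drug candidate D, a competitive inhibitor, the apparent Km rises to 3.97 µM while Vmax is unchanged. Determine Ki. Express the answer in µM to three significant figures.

0.127 µM

Competitive: Km,app = α·Km with α = 1 + [I]/Ki.
α = Km,app/Km = 3.97/2.30 = 1.726.
Ki = [I]/(α − 1) = 0.0921/0.7261 = 0.127 µM.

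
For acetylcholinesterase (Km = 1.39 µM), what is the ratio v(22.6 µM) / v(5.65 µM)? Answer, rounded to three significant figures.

1.17

Since Vmax cancels, v₂/v₁ = [S]₂(Km+[S]₁) / [S]₁(Km+[S]₂).
= 22.6×(1.39+5.65) / (5.65×(1.39+22.6)) = 159.1/135.5 = 1.17.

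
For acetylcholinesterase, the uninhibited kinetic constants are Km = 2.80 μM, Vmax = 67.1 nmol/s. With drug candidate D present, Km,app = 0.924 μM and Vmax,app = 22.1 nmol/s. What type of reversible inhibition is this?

Both Km and Vmax decrease by the same factor (~3.03-fold) — characteristic of uncompetitive inhibition.

uncompetitive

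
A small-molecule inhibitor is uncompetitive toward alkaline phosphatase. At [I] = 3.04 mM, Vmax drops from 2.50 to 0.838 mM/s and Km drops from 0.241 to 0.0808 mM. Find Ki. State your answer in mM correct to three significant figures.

1.53 mM

Uncompetitive: Vmax,app = Vmax/α (and Km,app = Km/α) with α = 1 + [I]/Ki.
α = Vmax/Vmax,app = 2.50/0.838 = 2.983.
Ki = [I]/(α − 1) = 3.04/1.983 = 1.53 mM.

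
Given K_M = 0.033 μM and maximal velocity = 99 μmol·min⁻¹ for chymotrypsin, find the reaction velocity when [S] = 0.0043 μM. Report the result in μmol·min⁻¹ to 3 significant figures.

11.4 μmol·min⁻¹

v = Vmax·[S]/(Km + [S]) = 99 × 0.0043 / (0.033 + 0.0043)
  = 0.4257 / 0.03730 = 11.4 μmol·min⁻¹.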